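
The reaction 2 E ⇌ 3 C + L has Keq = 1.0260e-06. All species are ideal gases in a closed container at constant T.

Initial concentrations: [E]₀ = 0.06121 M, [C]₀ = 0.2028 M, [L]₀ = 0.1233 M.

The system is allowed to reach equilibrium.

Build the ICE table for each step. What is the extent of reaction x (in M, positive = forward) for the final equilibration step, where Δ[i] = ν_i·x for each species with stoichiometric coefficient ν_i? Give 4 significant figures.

x = -0.06473 M

Q₀ = 0.2745 vs Keq = 1.0260e-06 ⇒ Q>K, reverse
Step 1:
                    E           C           L
  Initial     0.06121      0.2028      0.1233
  Change       0.1295     -0.1942    -0.06473
  Equil        0.1907    0.008604     0.05857
  solve Keq expr → x = -0.06473; check Q = 1.0260e-06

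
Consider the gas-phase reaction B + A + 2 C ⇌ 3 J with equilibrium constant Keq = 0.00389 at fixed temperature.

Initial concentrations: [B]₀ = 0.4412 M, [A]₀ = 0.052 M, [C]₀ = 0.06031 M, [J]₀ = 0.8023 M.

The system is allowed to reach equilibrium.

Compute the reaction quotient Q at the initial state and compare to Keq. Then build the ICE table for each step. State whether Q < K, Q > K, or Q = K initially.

Q₀ = 6189 vs Keq = 0.00389 ⇒ Q>K, reverse
Step 1:
                  B         A         C         J
  I          0.4412     0.052   0.06031    0.8023
  C          0.2466    0.2466    0.4932   -0.7398
  E          0.6878    0.2986    0.5535   0.06255
  solve Keq expr → x = -0.2466; check Q = 0.00389

Q₀ = 6189; Q > K (proceeds reverse)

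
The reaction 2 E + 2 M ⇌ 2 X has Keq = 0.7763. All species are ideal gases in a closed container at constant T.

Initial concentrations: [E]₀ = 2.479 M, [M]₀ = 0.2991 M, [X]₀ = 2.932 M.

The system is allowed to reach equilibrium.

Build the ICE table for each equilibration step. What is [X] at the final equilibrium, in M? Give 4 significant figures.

[X]_eq = 2.356 M

Q₀ = 15.64 vs Keq = 0.7763 ⇒ Q>K, reverse
Step 1:
                   E          M          X
  Initial      2.479     0.2991      2.932
  Change      0.5761     0.5761    -0.5761
  Equil        3.055     0.8752      2.356
  solve Keq expr → x = -0.2881; check Q = 0.7763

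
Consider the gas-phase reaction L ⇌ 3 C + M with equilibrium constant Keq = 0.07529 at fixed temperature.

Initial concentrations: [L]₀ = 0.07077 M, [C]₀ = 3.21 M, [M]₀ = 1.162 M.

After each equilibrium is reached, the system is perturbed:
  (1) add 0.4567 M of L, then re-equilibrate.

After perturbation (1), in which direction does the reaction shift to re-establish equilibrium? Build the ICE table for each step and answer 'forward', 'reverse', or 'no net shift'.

Q₀ = 543.1 vs Keq = 0.07529 ⇒ Q>K, reverse
Step 1:
                   L          C          M
  I          0.07077       3.21      1.162
  C            0.864     -2.592     -0.864
  E           0.9347     0.6181      0.298
  solve Keq expr → x = -0.864; check Q = 0.07529
Then add 0.4567 M of L.
Step 2:
                   L          C          M
  I            1.391     0.6181      0.298
  C         -0.02237    0.06711    0.02237
  E            1.369     0.6852     0.3204
  solve Keq expr → x = 0.02237; check Q = 0.07529

Direction: forward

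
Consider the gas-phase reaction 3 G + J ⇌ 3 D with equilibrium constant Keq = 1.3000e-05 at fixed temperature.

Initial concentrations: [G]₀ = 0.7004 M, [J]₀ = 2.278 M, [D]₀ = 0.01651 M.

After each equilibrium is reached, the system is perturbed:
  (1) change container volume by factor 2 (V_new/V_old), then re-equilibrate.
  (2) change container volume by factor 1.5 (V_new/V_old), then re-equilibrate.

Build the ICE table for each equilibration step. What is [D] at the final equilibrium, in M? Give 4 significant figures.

Q₀ = 5.7498e-06 vs Keq = 1.3000e-05 ⇒ Q<K, forward
Step 1:
                   G          J          D
  init        0.7004      2.278    0.01651
  Δ        -0.004999  -0.001666   0.004999
  eq          0.6954      2.276    0.02151
  solve Keq expr → x = 0.001666; check Q = 1.3000e-05
Then change container volume by factor 2 (V_new/V_old).
Step 2:
                   G          J          D
  init        0.3477      1.138    0.01075
  Δ         0.002164 7.2125e-04  -0.002164
  eq          0.3499      1.139   0.008591
  solve Keq expr → x = -7.2125e-04; check Q = 1.3000e-05
Then change container volume by factor 1.5 (V_new/V_old).
Step 3:
                   G          J          D
  init        0.2332     0.7593   0.005727
  Δ       7.0833e-04 2.3611e-04 -7.0833e-04
  eq           0.234     0.7595   0.005019
  solve Keq expr → x = -2.3611e-04; check Q = 1.3000e-05

[D]_eq = 0.005019 M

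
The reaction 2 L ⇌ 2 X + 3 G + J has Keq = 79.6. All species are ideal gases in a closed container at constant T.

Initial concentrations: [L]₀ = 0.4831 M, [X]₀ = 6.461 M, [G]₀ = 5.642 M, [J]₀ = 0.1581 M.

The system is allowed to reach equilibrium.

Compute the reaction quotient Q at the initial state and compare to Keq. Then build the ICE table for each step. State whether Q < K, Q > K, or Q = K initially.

Q₀ = 5079; Q > K (proceeds reverse)

Q₀ = 5079 vs Keq = 79.6 ⇒ Q>K, reverse
Step 1:
                   L          X          G          J
  I           0.4831      6.461      5.642     0.1581
  C            0.298     -0.298    -0.4469     -0.149
  E           0.7811      6.163      5.195   0.009119
  solve Keq expr → x = -0.149; check Q = 79.6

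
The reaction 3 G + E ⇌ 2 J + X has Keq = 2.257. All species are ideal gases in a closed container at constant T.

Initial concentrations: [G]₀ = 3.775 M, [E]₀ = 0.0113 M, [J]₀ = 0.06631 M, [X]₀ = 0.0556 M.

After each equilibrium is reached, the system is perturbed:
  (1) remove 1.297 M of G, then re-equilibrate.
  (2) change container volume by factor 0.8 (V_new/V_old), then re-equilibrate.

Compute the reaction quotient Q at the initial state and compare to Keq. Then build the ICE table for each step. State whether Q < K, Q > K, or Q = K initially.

Q₀ = 4.0216e-04; Q < K (proceeds forward)

Q₀ = 4.0216e-04 vs Keq = 2.257 ⇒ Q<K, forward
Step 1:
                    G           E           J           X
  I             3.775      0.0113     0.06631      0.0556
  C          -0.03389     -0.0113     0.02259      0.0113
  E             3.741  4.4738e-06      0.0889      0.0669
  solve Keq expr → x = 0.0113; check Q = 2.257
Then remove 1.297 M of G.
Step 2:
                    G           E           J           X
  I             2.444  4.4738e-06      0.0889      0.0669
  C        3.4675e-05  1.1558e-05 -2.3117e-05 -1.1558e-05
  E             2.444  1.6032e-05     0.08888     0.06688
  solve Keq expr → x = -1.1558e-05; check Q = 2.257
Then change container volume by factor 0.8 (V_new/V_old).
Step 3:
                    G           E           J           X
  I             3.055  2.0040e-05      0.1111      0.0836
  C       -1.2014e-05 -4.0048e-06  8.0096e-06  4.0048e-06
  E             3.055  1.6036e-05      0.1111     0.08361
  solve Keq expr → x = 4.0048e-06; check Q = 2.257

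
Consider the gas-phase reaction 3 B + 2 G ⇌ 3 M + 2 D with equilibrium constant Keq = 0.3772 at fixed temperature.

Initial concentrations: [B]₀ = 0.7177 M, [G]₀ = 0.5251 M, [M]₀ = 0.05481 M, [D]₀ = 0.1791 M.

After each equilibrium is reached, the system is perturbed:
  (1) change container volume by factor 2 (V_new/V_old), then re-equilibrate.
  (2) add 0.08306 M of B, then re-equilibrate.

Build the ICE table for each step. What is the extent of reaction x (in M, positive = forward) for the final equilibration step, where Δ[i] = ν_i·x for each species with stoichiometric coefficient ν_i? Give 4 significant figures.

x = 0.007319 M

Q₀ = 5.1815e-05 vs Keq = 0.3772 ⇒ Q<K, forward
Step 1:
                  B         G         M         D
  init       0.7177    0.5251   0.05481    0.1791
  Δ         -0.2661   -0.1774    0.2661    0.1774
  eq         0.4516    0.3477    0.3209    0.3565
  solve Keq expr → x = 0.0887; check Q = 0.3772
Then change container volume by factor 2 (V_new/V_old).
Step 2:
                  B         G         M         D
  init       0.2258    0.1739    0.1605    0.1782
  Δ               0         0         0         0
  eq         0.2258    0.1739    0.1605    0.1782
  solve Keq expr → x = 0; check Q = 0.3772
Then add 0.08306 M of B.
Step 3:
                  B         G         M         D
  init       0.3089    0.1739    0.1605    0.1782
  Δ        -0.02196  -0.01464   0.02196   0.01464
  eq         0.2869    0.1592    0.1824    0.1929
  solve Keq expr → x = 0.007319; check Q = 0.3772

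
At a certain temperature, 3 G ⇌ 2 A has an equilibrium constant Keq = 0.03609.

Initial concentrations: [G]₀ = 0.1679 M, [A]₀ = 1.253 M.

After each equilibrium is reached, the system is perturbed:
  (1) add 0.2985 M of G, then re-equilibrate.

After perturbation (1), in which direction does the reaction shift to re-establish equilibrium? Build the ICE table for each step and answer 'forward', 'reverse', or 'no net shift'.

Q₀ = 331.7 vs Keq = 0.03609 ⇒ Q>K, reverse
Step 1:
                    G           A
  init         0.1679       1.253
  Δ             1.348     -0.8985
  eq            1.516      0.3545
  solve Keq expr → x = -0.4493; check Q = 0.03609
Then add 0.2985 M of G.
Step 2:
                    G           A
  init          1.814      0.3545
  Δ            -0.105        0.07
  eq            1.709      0.4245
  solve Keq expr → x = 0.035; check Q = 0.03609

Direction: forward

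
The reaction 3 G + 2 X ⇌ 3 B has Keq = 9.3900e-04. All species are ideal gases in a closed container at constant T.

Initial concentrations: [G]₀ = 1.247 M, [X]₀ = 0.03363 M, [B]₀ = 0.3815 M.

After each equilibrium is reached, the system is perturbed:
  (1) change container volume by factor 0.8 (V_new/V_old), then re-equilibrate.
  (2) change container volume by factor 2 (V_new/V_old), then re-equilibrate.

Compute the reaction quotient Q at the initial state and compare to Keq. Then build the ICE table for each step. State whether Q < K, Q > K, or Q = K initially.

Q₀ = 25.32 vs Keq = 9.3900e-04 ⇒ Q>K, reverse
Step 1:
                    G           X           B
  I             1.247     0.03363      0.3815
  C             0.321       0.214      -0.321
  E             1.568      0.2476     0.06054
  solve Keq expr → x = -0.107; check Q = 9.3900e-04
Then change container volume by factor 0.8 (V_new/V_old).
Step 2:
                    G           X           B
  I              1.96      0.3095     0.07568
  C          -0.01037   -0.006912     0.01037
  E              1.95      0.3026     0.08605
  solve Keq expr → x = 0.003456; check Q = 9.3900e-04
Then change container volume by factor 2 (V_new/V_old).
Step 3:
                    G           X           B
  I            0.9748      0.1513     0.04302
  C           0.01437    0.009581    -0.01437
  E            0.9892      0.1609     0.02865
  solve Keq expr → x = -0.004791; check Q = 9.3900e-04

Q₀ = 25.32; Q > K (proceeds reverse)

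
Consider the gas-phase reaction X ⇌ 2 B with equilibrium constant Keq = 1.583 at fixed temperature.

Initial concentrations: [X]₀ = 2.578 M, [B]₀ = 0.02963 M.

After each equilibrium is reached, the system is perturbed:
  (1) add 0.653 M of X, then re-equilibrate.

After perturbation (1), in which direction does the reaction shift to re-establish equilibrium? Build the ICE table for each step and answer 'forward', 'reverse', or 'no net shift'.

Q₀ = 3.4055e-04 vs Keq = 1.583 ⇒ Q<K, forward
Step 1:
                    X           B
  I             2.578     0.02963
  C           -0.8194       1.639
  E             1.759       1.668
  solve Keq expr → x = 0.8194; check Q = 1.583
Then add 0.653 M of X.
Step 2:
                    X           B
  I             2.412       1.668
  C           -0.1184      0.2368
  E             2.293       1.905
  solve Keq expr → x = 0.1184; check Q = 1.583

Direction: forward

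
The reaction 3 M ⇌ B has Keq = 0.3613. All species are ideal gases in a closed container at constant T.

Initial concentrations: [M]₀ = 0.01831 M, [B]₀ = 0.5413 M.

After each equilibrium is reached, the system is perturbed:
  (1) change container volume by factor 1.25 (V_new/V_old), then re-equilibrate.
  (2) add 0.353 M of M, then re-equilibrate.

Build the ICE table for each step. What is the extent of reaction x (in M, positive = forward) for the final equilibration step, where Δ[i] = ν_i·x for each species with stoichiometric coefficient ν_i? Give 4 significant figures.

x = 0.08198 M

Q₀ = 8.8181e+04 vs Keq = 0.3613 ⇒ Q>K, reverse
Step 1:
                   M          B
  I          0.01831     0.5413
  C           0.8684    -0.2895
  E           0.8867     0.2518
  solve Keq expr → x = -0.2895; check Q = 0.3613
Then change container volume by factor 1.25 (V_new/V_old).
Step 2:
                   M          B
  I           0.7093     0.2015
  C          0.07715   -0.02572
  E           0.7865     0.1758
  solve Keq expr → x = -0.02572; check Q = 0.3613
Then add 0.353 M of M.
Step 3:
                   M          B
  I            1.139     0.1758
  C          -0.2459    0.08198
  E           0.8935     0.2577
  solve Keq expr → x = 0.08198; check Q = 0.3613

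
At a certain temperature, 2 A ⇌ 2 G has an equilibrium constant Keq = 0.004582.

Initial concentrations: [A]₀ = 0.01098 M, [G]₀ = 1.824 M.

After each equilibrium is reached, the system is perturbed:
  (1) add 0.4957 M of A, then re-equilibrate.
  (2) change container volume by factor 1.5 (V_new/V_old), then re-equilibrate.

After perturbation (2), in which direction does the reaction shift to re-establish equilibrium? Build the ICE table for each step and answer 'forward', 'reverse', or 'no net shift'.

Q₀ = 2.7596e+04 vs Keq = 0.004582 ⇒ Q>K, reverse
Step 1:
                  A         G
  init      0.01098     1.824
  Δ           1.708    -1.708
  eq          1.719    0.1163
  solve Keq expr → x = -0.8538; check Q = 0.004582
Then add 0.4957 M of A.
Step 2:
                  A         G
  init        2.214    0.1163
  Δ        -0.03143   0.03143
  eq          2.183    0.1478
  solve Keq expr → x = 0.01571; check Q = 0.004582
Then change container volume by factor 1.5 (V_new/V_old).
Step 3:
                  A         G
  init        1.455   0.09851
  Δ               0         0
  eq          1.455   0.09851
  solve Keq expr → x = 0; check Q = 0.004582

Direction: no net shift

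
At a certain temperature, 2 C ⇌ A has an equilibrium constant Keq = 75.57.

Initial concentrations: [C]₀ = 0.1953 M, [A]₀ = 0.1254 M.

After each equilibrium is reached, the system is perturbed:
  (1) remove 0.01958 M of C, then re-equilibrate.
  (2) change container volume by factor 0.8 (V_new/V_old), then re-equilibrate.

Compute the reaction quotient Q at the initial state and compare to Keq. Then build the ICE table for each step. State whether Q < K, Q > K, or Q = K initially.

Q₀ = 3.288; Q < K (proceeds forward)

Q₀ = 3.288 vs Keq = 75.57 ⇒ Q<K, forward
Step 1:
                    C           A
  init         0.1953      0.1254
  Δ           -0.1442     0.07209
  eq          0.05112      0.1975
  solve Keq expr → x = 0.07209; check Q = 75.57
Then remove 0.01958 M of C.
Step 2:
                    C           A
  init        0.03154      0.1975
  Δ           0.01838   -0.009188
  eq          0.04992      0.1883
  solve Keq expr → x = -0.009188; check Q = 75.57
Then change container volume by factor 0.8 (V_new/V_old).
Step 3:
                    C           A
  init         0.0624      0.2354
  Δ          -0.00622     0.00311
  eq          0.05618      0.2385
  solve Keq expr → x = 0.00311; check Q = 75.57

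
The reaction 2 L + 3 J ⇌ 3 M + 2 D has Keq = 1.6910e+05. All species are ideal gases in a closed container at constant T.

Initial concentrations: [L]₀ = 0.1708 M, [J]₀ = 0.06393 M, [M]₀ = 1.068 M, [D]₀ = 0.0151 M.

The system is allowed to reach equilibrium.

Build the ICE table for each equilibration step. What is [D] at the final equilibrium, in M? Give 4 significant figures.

Q₀ = 36.44 vs Keq = 1.6910e+05 ⇒ Q<K, forward
Step 1:
                   L          J          M          D
  I           0.1708    0.06393      1.068     0.0151
  C         -0.03559   -0.05339    0.05339    0.03559
  E           0.1352    0.01054      1.121    0.05069
  solve Keq expr → x = 0.0178; check Q = 1.6910e+05

[D]_eq = 0.05069 M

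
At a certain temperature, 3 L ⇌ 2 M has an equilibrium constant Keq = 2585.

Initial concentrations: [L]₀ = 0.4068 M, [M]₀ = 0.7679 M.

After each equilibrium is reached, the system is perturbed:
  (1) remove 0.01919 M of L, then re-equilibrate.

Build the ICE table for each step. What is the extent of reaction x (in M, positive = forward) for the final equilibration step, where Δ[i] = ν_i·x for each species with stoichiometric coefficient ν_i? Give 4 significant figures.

Q₀ = 8.759 vs Keq = 2585 ⇒ Q<K, forward
Step 1:
                    L           M
  Initial      0.4068      0.7679
  Change      -0.3344      0.2229
  Equil       0.07242      0.9908
  solve Keq expr → x = 0.1115; check Q = 2585
Then remove 0.01919 M of L.
Step 2:
                    L           M
  Initial     0.05323      0.9908
  Change      0.01859    -0.01239
  Equil       0.07181      0.9784
  solve Keq expr → x = -0.006195; check Q = 2585

x = -0.006195 M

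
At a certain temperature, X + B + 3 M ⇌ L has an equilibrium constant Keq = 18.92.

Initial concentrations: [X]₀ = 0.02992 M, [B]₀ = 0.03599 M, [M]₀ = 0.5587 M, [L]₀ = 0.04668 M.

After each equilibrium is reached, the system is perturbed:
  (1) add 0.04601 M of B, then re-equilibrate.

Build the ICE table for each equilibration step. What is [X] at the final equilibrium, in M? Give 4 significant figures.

Q₀ = 248.6 vs Keq = 18.92 ⇒ Q>K, reverse
Step 1:
                   X          B          M          L
  init       0.02992    0.03599     0.5587    0.04668
  Δ          0.02803    0.02803     0.0841   -0.02803
  eq         0.05795    0.06402     0.6428    0.01865
  solve Keq expr → x = -0.02803; check Q = 18.92
Then add 0.04601 M of B.
Step 2:
                   X          B          M          L
  init       0.05795       0.11     0.6428    0.01865
  Δ        -0.006143  -0.006143   -0.01843   0.006143
  eq         0.05181     0.1039     0.6244    0.02479
  solve Keq expr → x = 0.006143; check Q = 18.92

[X]_eq = 0.05181 M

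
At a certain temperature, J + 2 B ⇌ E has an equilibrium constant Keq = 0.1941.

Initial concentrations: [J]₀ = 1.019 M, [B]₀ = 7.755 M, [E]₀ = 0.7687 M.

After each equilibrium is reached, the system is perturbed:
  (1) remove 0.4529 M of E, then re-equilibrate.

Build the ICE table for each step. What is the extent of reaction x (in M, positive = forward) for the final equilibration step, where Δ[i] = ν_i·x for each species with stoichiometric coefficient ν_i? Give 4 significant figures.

Q₀ = 0.01254 vs Keq = 0.1941 ⇒ Q<K, forward
Step 1:
                   J          B          E
  Initial      1.019      7.755     0.7687
  Change     -0.8044     -1.609     0.8044
  Equil       0.2146      6.146      1.573
  solve Keq expr → x = 0.8044; check Q = 0.1941
Then remove 0.4529 M of E.
Step 2:
                   J          B          E
  Initial     0.2146      6.146       1.12
  Change     -0.0497    -0.0994     0.0497
  Equil       0.1649      6.047       1.17
  solve Keq expr → x = 0.0497; check Q = 0.1941

x = 0.0497 M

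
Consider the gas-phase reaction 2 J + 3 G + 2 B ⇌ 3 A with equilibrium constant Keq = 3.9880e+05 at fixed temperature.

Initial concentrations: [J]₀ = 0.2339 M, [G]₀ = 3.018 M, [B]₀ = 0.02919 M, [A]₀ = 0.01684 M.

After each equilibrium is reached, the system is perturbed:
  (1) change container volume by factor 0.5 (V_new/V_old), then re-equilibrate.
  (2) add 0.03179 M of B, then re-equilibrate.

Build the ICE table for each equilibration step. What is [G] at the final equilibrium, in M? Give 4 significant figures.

[G]_eq = 5.901 M

Q₀ = 0.003727 vs Keq = 3.9880e+05 ⇒ Q<K, forward
Step 1:
                  J         G         B         A
  I          0.2339     3.018   0.02919   0.01684
  C        -0.02917  -0.04375  -0.02917   0.04375
  E          0.2047     2.974 2.2490e-05   0.06059
  solve Keq expr → x = 0.01458; check Q = 3.9880e+05
Then change container volume by factor 0.5 (V_new/V_old).
Step 2:
                  J         G         B         A
  I          0.4095     5.948 4.4980e-05    0.1212
  C       -3.3727e-05 -5.0590e-05 -3.3727e-05 5.0590e-05
  E          0.4094     5.948 1.1253e-05    0.1212
  solve Keq expr → x = 1.6863e-05; check Q = 3.9880e+05
Then add 0.03179 M of B.
Step 3:
                  J         G         B         A
  I          0.4094     5.948    0.0318    0.1212
  C        -0.03178  -0.04767  -0.03178   0.04767
  E          0.3777     5.901 2.0306e-05    0.1689
  solve Keq expr → x = 0.01589; check Q = 3.9880e+05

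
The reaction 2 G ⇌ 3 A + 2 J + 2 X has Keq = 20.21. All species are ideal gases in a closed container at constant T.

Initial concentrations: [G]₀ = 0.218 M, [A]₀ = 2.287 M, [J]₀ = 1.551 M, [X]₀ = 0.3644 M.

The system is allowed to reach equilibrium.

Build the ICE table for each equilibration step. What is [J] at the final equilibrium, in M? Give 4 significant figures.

[J]_eq = 1.471 M

Q₀ = 80.4 vs Keq = 20.21 ⇒ Q>K, reverse
Step 1:
                  G         A         J         X
  I           0.218     2.287     1.551    0.3644
  C         0.07955   -0.1193  -0.07955  -0.07955
  E          0.2976     2.168     1.471    0.2848
  solve Keq expr → x = -0.03978; check Q = 20.21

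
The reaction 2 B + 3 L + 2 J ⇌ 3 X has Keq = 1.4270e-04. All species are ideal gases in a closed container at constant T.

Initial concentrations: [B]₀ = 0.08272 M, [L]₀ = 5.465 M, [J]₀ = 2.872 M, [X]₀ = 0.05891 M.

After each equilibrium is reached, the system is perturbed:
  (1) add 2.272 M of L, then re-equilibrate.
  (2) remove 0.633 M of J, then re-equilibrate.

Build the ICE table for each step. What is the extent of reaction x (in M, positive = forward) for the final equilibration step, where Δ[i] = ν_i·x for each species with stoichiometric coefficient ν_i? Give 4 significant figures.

x = -0.003046 M

Q₀ = 2.2193e-05 vs Keq = 1.4270e-04 ⇒ Q<K, forward
Step 1:
                    B           L           J           X
  Initial     0.08272       5.465       2.872     0.05891
  Change      -0.0205    -0.03075     -0.0205     0.03075
  Equil       0.06222       5.434       2.851     0.08966
  solve Keq expr → x = 0.01025; check Q = 1.4270e-04
Then add 2.272 M of L.
Step 2:
                    B           L           J           X
  Initial     0.06222       7.706       2.851     0.08966
  Change     -0.01266      -0.019    -0.01266       0.019
  Equil       0.04955       7.687       2.839      0.1087
  solve Keq expr → x = 0.006332; check Q = 1.4270e-04
Then remove 0.633 M of J.
Step 3:
                    B           L           J           X
  Initial     0.04955       7.687       2.206      0.1087
  Change     0.006093    0.009139    0.006093   -0.009139
  Equil       0.05565       7.696       2.212     0.09952
  solve Keq expr → x = -0.003046; check Q = 1.4270e-04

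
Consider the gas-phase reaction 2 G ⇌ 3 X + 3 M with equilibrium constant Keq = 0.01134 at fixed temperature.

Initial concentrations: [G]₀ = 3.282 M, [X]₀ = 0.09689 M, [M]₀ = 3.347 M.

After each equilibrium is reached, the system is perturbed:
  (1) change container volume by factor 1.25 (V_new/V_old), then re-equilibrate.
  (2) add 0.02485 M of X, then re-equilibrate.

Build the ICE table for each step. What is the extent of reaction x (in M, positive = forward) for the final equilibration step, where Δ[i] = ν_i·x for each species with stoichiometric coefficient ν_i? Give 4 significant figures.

x = -0.00765 M

Q₀ = 0.003166 vs Keq = 0.01134 ⇒ Q<K, forward
Step 1:
                    G           X           M
  I             3.282     0.09689       3.347
  C          -0.03219     0.04829     0.04829
  E              3.25      0.1452       3.395
  solve Keq expr → x = 0.0161; check Q = 0.01134
Then change container volume by factor 1.25 (V_new/V_old).
Step 2:
                    G           X           M
  I               2.6      0.1161       2.716
  C          -0.02477     0.03715     0.03715
  E             2.575      0.1533       2.753
  solve Keq expr → x = 0.01238; check Q = 0.01134
Then add 0.02485 M of X.
Step 3:
                    G           X           M
  I             2.575      0.1781       2.753
  C            0.0153    -0.02295    -0.02295
  E              2.59      0.1552        2.73
  solve Keq expr → x = -0.00765; check Q = 0.01134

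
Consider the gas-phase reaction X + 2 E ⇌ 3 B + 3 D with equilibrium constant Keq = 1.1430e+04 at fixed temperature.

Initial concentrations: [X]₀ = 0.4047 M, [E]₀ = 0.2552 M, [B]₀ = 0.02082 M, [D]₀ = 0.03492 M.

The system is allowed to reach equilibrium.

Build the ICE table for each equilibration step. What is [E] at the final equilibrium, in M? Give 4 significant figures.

Q₀ = 1.4580e-08 vs Keq = 1.1430e+04 ⇒ Q<K, forward
Step 1:
                    X           E           B           D
  I            0.4047      0.2552     0.02082     0.03492
  C            -0.127      -0.254       0.381       0.381
  E            0.2777    0.001213      0.4018      0.4159
  solve Keq expr → x = 0.127; check Q = 1.1430e+04

[E]_eq = 0.001213 M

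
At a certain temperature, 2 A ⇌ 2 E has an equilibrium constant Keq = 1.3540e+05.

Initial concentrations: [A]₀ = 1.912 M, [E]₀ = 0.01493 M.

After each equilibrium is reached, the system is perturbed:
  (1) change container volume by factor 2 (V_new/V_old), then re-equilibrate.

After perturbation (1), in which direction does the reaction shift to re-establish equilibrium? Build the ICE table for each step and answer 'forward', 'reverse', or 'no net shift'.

Direction: no net shift

Q₀ = 6.0974e-05 vs Keq = 1.3540e+05 ⇒ Q<K, forward
Step 1:
                    A           E
  Initial       1.912     0.01493
  Change       -1.907       1.907
  Equil      0.005222       1.922
  solve Keq expr → x = 0.9534; check Q = 1.3540e+05
Then change container volume by factor 2 (V_new/V_old).
Step 2:
                    A           E
  Initial    0.002611      0.9609
  Change            0           0
  Equil      0.002611      0.9609
  solve Keq expr → x = 0; check Q = 1.3540e+05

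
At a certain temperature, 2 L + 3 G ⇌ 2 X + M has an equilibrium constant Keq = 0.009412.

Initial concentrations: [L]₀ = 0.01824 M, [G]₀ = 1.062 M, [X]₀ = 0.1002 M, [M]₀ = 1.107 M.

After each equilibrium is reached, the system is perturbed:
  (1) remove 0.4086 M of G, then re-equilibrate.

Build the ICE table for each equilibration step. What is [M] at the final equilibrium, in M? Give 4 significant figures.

Q₀ = 27.89 vs Keq = 0.009412 ⇒ Q>K, reverse
Step 1:
                    L           G           X           M
  I           0.01824       1.062      0.1002       1.107
  C           0.08727      0.1309    -0.08727    -0.04363
  E            0.1055       1.193     0.01293       1.063
  solve Keq expr → x = -0.04363; check Q = 0.009412
Then remove 0.4086 M of G.
Step 2:
                    L           G           X           M
  I            0.1055      0.7843     0.01293       1.063
  C           0.00555    0.008325    -0.00555   -0.002775
  E            0.1111      0.7926    0.007383       1.061
  solve Keq expr → x = -0.002775; check Q = 0.009412

[M]_eq = 1.061 M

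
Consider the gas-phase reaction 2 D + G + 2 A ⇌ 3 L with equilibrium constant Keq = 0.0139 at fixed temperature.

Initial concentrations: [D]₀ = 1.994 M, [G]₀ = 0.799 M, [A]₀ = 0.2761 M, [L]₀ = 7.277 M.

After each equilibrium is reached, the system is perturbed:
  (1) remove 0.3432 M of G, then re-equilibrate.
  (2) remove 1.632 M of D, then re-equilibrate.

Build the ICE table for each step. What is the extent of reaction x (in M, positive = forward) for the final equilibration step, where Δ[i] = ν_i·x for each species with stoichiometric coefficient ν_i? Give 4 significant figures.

x = -0.1053 M

Q₀ = 1591 vs Keq = 0.0139 ⇒ Q>K, reverse
Step 1:
                  D         G         A         L
  init        1.994     0.799    0.2761     7.277
  Δ            3.31     1.655      3.31    -4.966
  eq          5.304     2.454     3.587     2.311
  solve Keq expr → x = -1.655; check Q = 0.0139
Then remove 0.3432 M of G.
Step 2:
                  D         G         A         L
  init        5.304     2.111     3.587     2.311
  Δ         0.04793   0.02397   0.04793   -0.0719
  eq          5.352     2.135     3.634     2.239
  solve Keq expr → x = -0.02397; check Q = 0.0139
Then remove 1.632 M of D.
Step 3:
                  D         G         A         L
  init         3.72     2.135     3.634     2.239
  Δ          0.2107    0.1053    0.2107    -0.316
  eq          3.931      2.24     3.845     1.923
  solve Keq expr → x = -0.1053; check Q = 0.0139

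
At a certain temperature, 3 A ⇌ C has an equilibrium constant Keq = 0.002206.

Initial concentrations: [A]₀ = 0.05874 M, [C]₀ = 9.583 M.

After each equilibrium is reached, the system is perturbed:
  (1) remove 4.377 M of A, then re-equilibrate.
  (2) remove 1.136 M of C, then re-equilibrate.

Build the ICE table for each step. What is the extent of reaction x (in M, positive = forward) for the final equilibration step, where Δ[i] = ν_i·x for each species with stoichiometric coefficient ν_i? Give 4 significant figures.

x = 0.3016 M

Q₀ = 4.7282e+04 vs Keq = 0.002206 ⇒ Q>K, reverse
Step 1:
                   A          C
  Initial    0.05874      9.583
  Change       13.23     -4.409
  Equil        13.29      5.174
  solve Keq expr → x = -4.409; check Q = 0.002206
Then remove 4.377 M of A.
Step 2:
                   A          C
  Initial      8.909      5.174
  Change       3.345     -1.115
  Equil        12.25      4.059
  solve Keq expr → x = -1.115; check Q = 0.002206
Then remove 1.136 M of C.
Step 3:
                   A          C
  Initial      12.25      2.923
  Change     -0.9048     0.3016
  Equil        11.35      3.225
  solve Keq expr → x = 0.3016; check Q = 0.002206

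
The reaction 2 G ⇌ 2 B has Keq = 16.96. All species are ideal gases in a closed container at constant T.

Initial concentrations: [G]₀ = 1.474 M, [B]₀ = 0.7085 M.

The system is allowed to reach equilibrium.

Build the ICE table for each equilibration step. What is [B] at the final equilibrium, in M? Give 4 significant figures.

Q₀ = 0.231 vs Keq = 16.96 ⇒ Q<K, forward
Step 1:
                  G         B
  I           1.474    0.7085
  C          -1.048     1.048
  E          0.4264     1.756
  solve Keq expr → x = 0.5238; check Q = 16.96

[B]_eq = 1.756 M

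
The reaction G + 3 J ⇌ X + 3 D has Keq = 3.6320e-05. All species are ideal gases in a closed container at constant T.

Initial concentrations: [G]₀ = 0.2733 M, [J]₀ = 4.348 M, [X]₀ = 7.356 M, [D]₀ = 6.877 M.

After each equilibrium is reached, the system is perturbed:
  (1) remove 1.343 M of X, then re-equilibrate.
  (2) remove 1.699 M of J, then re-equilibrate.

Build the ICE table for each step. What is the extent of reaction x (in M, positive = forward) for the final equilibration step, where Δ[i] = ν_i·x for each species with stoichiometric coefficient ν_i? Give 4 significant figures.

Q₀ = 106.5 vs Keq = 3.6320e-05 ⇒ Q>K, reverse
Step 1:
                  G         J         X         D
  I          0.2733     4.348     7.356     6.877
  C           2.198     6.593    -2.198    -6.593
  E           2.471     10.94     5.158    0.2835
  solve Keq expr → x = -2.198; check Q = 3.6320e-05
Then remove 1.343 M of X.
Step 2:
                  G         J         X         D
  I           2.471     10.94     3.815    0.2835
  C       -0.009503  -0.02851  0.009503   0.02851
  E           2.462     10.91     3.825     0.312
  solve Keq expr → x = 0.009503; check Q = 3.6320e-05
Then remove 1.699 M of J.
Step 3:
                  G         J         X         D
  I           2.462     9.214     3.825     0.312
  C         0.01545   0.04634  -0.01545  -0.04634
  E           2.477      9.26     3.809    0.2657
  solve Keq expr → x = -0.01545; check Q = 3.6320e-05

x = -0.01545 M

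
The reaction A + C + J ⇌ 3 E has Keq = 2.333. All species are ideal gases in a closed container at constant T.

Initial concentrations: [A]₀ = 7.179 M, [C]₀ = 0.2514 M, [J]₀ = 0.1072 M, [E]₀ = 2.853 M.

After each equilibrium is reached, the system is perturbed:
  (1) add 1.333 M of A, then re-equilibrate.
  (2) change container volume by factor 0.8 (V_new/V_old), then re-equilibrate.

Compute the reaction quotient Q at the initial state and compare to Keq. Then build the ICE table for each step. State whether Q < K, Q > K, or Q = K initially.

Q₀ = 120 vs Keq = 2.333 ⇒ Q>K, reverse
Step 1:
                   A          C          J          E
  Initial      7.179     0.2514     0.1072      2.853
  Change      0.3715     0.3715     0.3715     -1.115
  Equil        7.551     0.6229     0.4787      1.738
  solve Keq expr → x = -0.3715; check Q = 2.333
Then add 1.333 M of A.
Step 2:
                   A          C          J          E
  Initial      8.884     0.6229     0.4787      1.738
  Change    -0.01813   -0.01813   -0.01813    0.05438
  Equil        8.865     0.6048     0.4606      1.793
  solve Keq expr → x = 0.01813; check Q = 2.333
Then change container volume by factor 0.8 (V_new/V_old).
Step 3:
                   A          C          J          E
  Initial      11.08      0.756     0.5758      2.241
  Change           0          0          0          0
  Equil        11.08      0.756     0.5758      2.241
  solve Keq expr → x = 0; check Q = 2.333

Q₀ = 120; Q > K (proceeds reverse)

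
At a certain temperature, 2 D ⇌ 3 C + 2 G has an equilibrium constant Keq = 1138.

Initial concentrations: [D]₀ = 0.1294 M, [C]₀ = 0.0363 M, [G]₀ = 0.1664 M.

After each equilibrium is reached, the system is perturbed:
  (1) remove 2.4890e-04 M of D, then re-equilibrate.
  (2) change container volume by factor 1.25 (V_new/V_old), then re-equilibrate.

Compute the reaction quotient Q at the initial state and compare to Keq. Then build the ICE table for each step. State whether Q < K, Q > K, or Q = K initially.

Q₀ = 7.9097e-05; Q < K (proceeds forward)

Q₀ = 7.9097e-05 vs Keq = 1138 ⇒ Q<K, forward
Step 1:
                   D          C          G
  init        0.1294     0.0363     0.1664
  Δ          -0.1284     0.1927     0.1284
  eq      9.5757e-04      0.229     0.2948
  solve Keq expr → x = 0.06422; check Q = 1138
Then remove 2.4890e-04 M of D.
Step 2:
                   D          C          G
  init    7.0867e-04      0.229     0.2948
  Δ       2.4579e-04 -3.6869e-04 -2.4579e-04
  eq      9.5446e-04     0.2286     0.2946
  solve Keq expr → x = -1.2290e-04; check Q = 1138
Then change container volume by factor 1.25 (V_new/V_old).
Step 3:
                   D          C          G
  init    7.6357e-04     0.1829     0.2357
  Δ       -2.1525e-04 3.2288e-04 2.1525e-04
  eq      5.4831e-04     0.1832     0.2359
  solve Keq expr → x = 1.0763e-04; check Q = 1138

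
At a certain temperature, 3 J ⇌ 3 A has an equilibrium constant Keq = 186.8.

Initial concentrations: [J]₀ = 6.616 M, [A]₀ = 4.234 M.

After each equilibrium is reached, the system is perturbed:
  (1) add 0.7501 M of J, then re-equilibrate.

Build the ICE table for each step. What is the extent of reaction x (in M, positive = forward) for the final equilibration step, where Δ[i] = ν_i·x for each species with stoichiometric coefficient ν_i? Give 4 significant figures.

x = 0.2128 M

Q₀ = 0.2621 vs Keq = 186.8 ⇒ Q<K, forward
Step 1:
                    J           A
  Initial       6.616       4.234
  Change       -5.001       5.001
  Equil         1.615       9.235
  solve Keq expr → x = 1.667; check Q = 186.8
Then add 0.7501 M of J.
Step 2:
                    J           A
  Initial       2.366       9.235
  Change      -0.6384      0.6384
  Equil         1.727       9.873
  solve Keq expr → x = 0.2128; check Q = 186.8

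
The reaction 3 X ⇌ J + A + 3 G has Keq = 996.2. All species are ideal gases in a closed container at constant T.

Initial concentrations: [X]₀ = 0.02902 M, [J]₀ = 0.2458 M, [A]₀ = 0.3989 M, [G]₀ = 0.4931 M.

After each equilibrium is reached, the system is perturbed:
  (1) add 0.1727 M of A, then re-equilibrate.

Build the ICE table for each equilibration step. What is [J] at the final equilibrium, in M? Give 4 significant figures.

[J]_eq = 0.2468 M

Q₀ = 481 vs Keq = 996.2 ⇒ Q<K, forward
Step 1:
                    X           J           A           G
  I           0.02902      0.2458      0.3989      0.4931
  C         -0.005883    0.001961    0.001961    0.005883
  E           0.02314      0.2478      0.4009       0.499
  solve Keq expr → x = 0.001961; check Q = 996.2
Then add 0.1727 M of A.
Step 2:
                    X           J           A           G
  I           0.02314      0.2478      0.5736       0.499
  C          0.002746 -9.1517e-04 -9.1517e-04   -0.002746
  E           0.02588      0.2468      0.5726      0.4962
  solve Keq expr → x = -9.1517e-04; check Q = 996.2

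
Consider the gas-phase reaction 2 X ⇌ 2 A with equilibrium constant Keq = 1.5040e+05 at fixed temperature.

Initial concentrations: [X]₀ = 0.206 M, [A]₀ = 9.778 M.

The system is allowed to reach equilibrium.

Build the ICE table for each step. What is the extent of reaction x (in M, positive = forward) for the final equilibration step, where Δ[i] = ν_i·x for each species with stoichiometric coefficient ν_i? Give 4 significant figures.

Q₀ = 2253 vs Keq = 1.5040e+05 ⇒ Q<K, forward
Step 1:
                   X          A
  init         0.206      9.778
  Δ          -0.1803     0.1803
  eq         0.02568      9.958
  solve Keq expr → x = 0.09016; check Q = 1.5040e+05

x = 0.09016 M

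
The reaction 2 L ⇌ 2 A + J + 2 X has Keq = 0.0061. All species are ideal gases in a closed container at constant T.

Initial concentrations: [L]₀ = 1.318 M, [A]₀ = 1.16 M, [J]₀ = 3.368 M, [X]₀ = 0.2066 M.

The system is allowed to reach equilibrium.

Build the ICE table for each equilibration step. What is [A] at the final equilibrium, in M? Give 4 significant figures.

Q₀ = 0.1114 vs Keq = 0.0061 ⇒ Q>K, reverse
Step 1:
                    L           A           J           X
  init          1.318        1.16       3.368      0.2066
  Δ            0.1446     -0.1446    -0.07231     -0.1446
  eq            1.463       1.015       3.296     0.06197
  solve Keq expr → x = -0.07231; check Q = 0.0061

[A]_eq = 1.015 M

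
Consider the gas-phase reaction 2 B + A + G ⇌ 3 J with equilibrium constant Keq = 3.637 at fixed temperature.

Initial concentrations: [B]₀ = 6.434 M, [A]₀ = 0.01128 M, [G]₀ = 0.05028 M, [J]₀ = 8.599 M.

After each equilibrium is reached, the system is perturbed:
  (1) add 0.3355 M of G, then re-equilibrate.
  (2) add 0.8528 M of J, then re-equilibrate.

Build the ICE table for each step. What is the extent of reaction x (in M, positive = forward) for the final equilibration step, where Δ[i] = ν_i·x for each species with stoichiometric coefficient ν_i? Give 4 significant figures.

x = -0.1039 M

Q₀ = 2.7082e+04 vs Keq = 3.637 ⇒ Q>K, reverse
Step 1:
                   B          A          G          J
  init         6.434    0.01128    0.05028      8.599
  Δ            1.781     0.8905     0.8905     -2.672
  eq           8.215     0.9018     0.9408      5.927
  solve Keq expr → x = -0.8905; check Q = 3.637
Then add 0.3355 M of G.
Step 2:
                   B          A          G          J
  init         8.215     0.9018      1.276      5.927
  Δ          -0.1545   -0.07724   -0.07724     0.2317
  eq           8.061     0.8246      1.199      6.159
  solve Keq expr → x = 0.07724; check Q = 3.637
Then add 0.8528 M of J.
Step 3:
                   B          A          G          J
  init         8.061     0.8246      1.199      7.012
  Δ           0.2078     0.1039     0.1039    -0.3116
  eq           8.268     0.9285      1.303        6.7
  solve Keq expr → x = -0.1039; check Q = 3.637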